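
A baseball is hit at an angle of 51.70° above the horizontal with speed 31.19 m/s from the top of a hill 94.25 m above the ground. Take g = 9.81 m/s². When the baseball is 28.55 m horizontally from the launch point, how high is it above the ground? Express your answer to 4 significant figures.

v_x = 31.19 cos 51.70° = 19.331 m/s, v_y0 = 31.19 sin 51.70° = 24.477 m/s.
Time to reach x = 28.55 m: t = x / v_x = 28.55 / 19.331 = 1.4769 s.
y = 94.25 + v_y0 t − ½ g t² = 94.25 + 24.477×1.4769 − 4.905×1.4769² = 119.7 m.

119.7 m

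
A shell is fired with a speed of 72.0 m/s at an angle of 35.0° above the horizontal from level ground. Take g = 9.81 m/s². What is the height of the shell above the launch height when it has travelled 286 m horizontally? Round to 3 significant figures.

v_x = 72.0 cos 35.0° = 58.98 m/s, v_y0 = 72.0 sin 35.0° = 41.30 m/s.
Time to reach x = 286 m: t = x / v_x = 286 / 58.98 = 4.849 s.
y = v_y0 t − ½ g t² = 41.30×4.849 − 4.905×4.849² = 84.9 m.

84.9 m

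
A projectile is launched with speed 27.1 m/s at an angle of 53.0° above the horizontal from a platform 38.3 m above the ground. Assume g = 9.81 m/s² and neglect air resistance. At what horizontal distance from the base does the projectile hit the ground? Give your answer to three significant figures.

Components: v_x = 27.1 cos 53.0° = 16.31 m/s, v_y = 27.1 sin 53.0° = 21.64 m/s.
Vertical: 0 = 38.3 + 21.64 t − ½(9.81) t² ⇒ 4.905 t² − 21.64 t − 38.3 = 0.
t = [21.64 + √(468.3 + 751.4)] / 9.810 = 5.766 s.
Horizontal: R = v_x · t = 16.31 × 5.766 = 94.0 m.

94.0 m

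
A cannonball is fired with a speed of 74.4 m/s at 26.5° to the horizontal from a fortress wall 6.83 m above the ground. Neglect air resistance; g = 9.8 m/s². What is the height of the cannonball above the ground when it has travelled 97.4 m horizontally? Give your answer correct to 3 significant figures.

v_x = 74.4 cos 26.5° = 66.58 m/s, v_y0 = 74.4 sin 26.5° = 33.20 m/s.
Time to reach x = 97.4 m: t = x / v_x = 97.4 / 66.58 = 1.463 s.
y = 6.83 + v_y0 t − ½ g t² = 6.83 + 33.20×1.463 − 4.900×1.463² = 44.9 m.

44.9 m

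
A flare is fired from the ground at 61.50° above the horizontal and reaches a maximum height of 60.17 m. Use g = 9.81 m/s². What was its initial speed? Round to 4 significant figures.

At maximum height v_y = 0, so (v₀ sin θ)² = 2 g H.
v₀ sin 61.50° = √(2 × 9.81 × 60.17) = 34.359 m/s.
v₀ = 34.359 / sin 61.50° = 34.359 / 0.8788 = 39.10 m/s.

39.10 m/s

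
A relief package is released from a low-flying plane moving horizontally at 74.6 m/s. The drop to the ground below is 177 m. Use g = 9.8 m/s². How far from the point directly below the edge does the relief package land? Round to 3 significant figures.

Initial vertical velocity is zero, so the fall time comes from h = ½ g t²: t = √(2 × 177 / 9.8) = 6.010 s.
Horizontal motion is uniform at 74.6 m/s, so x = 74.6 × 6.010 = 448 m.

448 m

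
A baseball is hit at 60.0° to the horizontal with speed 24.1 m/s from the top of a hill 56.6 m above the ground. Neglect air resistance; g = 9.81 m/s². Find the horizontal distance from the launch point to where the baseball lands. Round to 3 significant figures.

73.9 m

Components: v_x = 24.1 cos 60.0° = 12.05 m/s, v_y = 24.1 sin 60.0° = 20.87 m/s.
Vertical: 0 = 56.6 + 20.87 t − ½(9.81) t² ⇒ 4.905 t² − 20.87 t − 56.6 = 0.
t = [20.87 + √(435.6 + 1110)] / 9.810 = 6.135 s.
Horizontal: R = v_x · t = 12.05 × 6.135 = 73.9 m.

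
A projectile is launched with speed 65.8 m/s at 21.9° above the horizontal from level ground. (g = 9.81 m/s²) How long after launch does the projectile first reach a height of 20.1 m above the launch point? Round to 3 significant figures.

1.03 s

v_y0 = 65.8 sin 21.9° = 24.54 m/s.
Set y = v_y0 t − ½ g t² = 20.1: 4.905 t² − 24.54 t + 20.1 = 0.
t = [24.54 ± √(602.2 − 394.4)] / 9.81 = (24.54 ± 14.42) / 9.81, giving t = 1.03 s or t = 3.97 s.
The projectile is on the way up at the first time, so t = 1.03 s.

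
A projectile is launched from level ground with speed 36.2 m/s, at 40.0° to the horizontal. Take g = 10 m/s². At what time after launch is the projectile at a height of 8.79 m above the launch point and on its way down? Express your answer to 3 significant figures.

v_y0 = 36.2 sin 40.0° = 23.27 m/s.
Set y = v_y0 t − ½ g t² = 8.79: 5.000 t² − 23.27 t + 8.79 = 0.
t = [23.27 ± √(541.5 − 175.8)] / 10 = (23.27 ± 19.12) / 10, giving t = 0.415 s or t = 4.24 s.
On the way down corresponds to the larger root: t = 4.24 s.

4.24 s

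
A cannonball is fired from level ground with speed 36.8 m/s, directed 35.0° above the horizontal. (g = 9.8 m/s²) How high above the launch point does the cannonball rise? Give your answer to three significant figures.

Vertical component of launch velocity: v_y = 36.8 sin 35.0° = 21.11 m/s.
At the highest point the vertical velocity is zero, so v_y² = 2 g h_max.
h_max = (21.11)² / (2 × 9.8) = 445.6 / 19.60 = 22.7 m.

22.7 m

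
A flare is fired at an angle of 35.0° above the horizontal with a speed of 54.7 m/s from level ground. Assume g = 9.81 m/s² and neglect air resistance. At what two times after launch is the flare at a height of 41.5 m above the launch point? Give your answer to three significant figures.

1.87 s and 4.53 s

v_y0 = 54.7 sin 35.0° = 31.37 m/s.
Set y = v_y0 t − ½ g t² = 41.5: 4.905 t² − 31.37 t + 41.5 = 0.
t = [31.37 ± √(984.1 − 814.2)] / 9.81 = (31.37 ± 13.03) / 9.81, giving t = 1.87 s or t = 4.53 s.
So the flare is at 41.5 m at t = 1.87 s (rising) and t = 4.53 s (falling).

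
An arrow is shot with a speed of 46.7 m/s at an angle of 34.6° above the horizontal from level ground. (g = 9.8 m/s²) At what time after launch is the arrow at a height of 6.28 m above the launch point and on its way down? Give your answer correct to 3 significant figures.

5.16 s

v_y0 = 46.7 sin 34.6° = 26.52 m/s.
Set y = v_y0 t − ½ g t² = 6.28: 4.900 t² − 26.52 t + 6.28 = 0.
t = [26.52 ± √(703.3 − 123.1)] / 9.8 = (26.52 ± 24.09) / 9.8, giving t = 0.248 s or t = 5.16 s.
On the way down corresponds to the larger root: t = 5.16 s.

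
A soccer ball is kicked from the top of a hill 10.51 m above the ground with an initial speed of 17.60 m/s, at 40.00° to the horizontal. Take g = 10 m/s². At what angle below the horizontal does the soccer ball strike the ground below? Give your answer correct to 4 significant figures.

v_x = 17.60 cos 40.00° = 13.482 m/s.
At impact |v_y| = √(v_y0² + 2 g h) = √(11.313² + 2×10×10.51) = 18.390 m/s.
Angle below horizontal = arctan(|v_y| / v_x) = arctan(18.390 / 13.482) = 53.75°.

53.75°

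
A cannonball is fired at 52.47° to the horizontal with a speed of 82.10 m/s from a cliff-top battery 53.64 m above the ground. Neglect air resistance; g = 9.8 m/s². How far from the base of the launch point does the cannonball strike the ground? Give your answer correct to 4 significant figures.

Components: v_x = 82.10 cos 52.47° = 50.013 m/s, v_y = 82.10 sin 52.47° = 65.108 m/s.
Vertical: 0 = 53.64 + 65.108 t − ½(9.8) t² ⇒ 4.900 t² − 65.108 t − 53.64 = 0.
t = [65.108 + √(4239.1 + 1051.3)] / 9.800 = 14.066 s.
Horizontal: R = v_x · t = 50.013 × 14.066 = 703.5 m.

703.5 m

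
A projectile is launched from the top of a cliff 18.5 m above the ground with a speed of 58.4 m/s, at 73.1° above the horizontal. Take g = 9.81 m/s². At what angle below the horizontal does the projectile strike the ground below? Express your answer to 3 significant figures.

v_x = 58.4 cos 73.1° = 16.98 m/s.
At impact |v_y| = √(v_y0² + 2 g h) = √(55.88² + 2×9.81×18.5) = 59.04 m/s.
Angle below horizontal = arctan(|v_y| / v_x) = arctan(59.04 / 16.98) = 74.0°.

74.0°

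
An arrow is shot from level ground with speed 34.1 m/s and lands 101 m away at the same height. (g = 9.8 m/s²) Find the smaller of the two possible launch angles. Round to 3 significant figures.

29.2°

Level-ground range: R = v₀² sin(2θ)/g ⇒ sin 2θ = R g / v₀² = 101×9.8/34.1² = 0.8512.
2θ = arcsin(0.8512) = 58.34° or 180° − 58.34° = 121.66°.
So θ = 29.2° or θ = 60.8°.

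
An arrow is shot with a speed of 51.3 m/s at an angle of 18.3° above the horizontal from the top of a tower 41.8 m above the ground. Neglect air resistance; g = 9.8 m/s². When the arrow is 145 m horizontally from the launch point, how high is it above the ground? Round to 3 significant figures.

v_x = 51.3 cos 18.3° = 48.71 m/s, v_y0 = 51.3 sin 18.3° = 16.11 m/s.
Time to reach x = 145 m: t = x / v_x = 145 / 48.71 = 2.977 s.
y = 41.8 + v_y0 t − ½ g t² = 41.8 + 16.11×2.977 − 4.900×2.977² = 46.3 m.

46.3 m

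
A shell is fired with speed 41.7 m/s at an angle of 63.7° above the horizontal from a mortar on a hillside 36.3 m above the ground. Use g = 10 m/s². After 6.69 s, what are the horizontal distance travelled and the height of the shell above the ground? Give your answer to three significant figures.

x = 124 m, y = 62.6 m

v_x = 41.7 cos 63.7° = 18.48 m/s; v_y0 = 41.7 sin 63.7° = 37.38 m/s.
x = v_x t = 18.48 × 6.69 = 124 m.
y = 36.3 + v_y0 t − ½ g t² = 62.6 m.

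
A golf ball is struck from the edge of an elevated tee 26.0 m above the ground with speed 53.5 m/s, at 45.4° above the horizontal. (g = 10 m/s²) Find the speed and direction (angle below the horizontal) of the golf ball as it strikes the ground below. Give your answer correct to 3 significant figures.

v_x = 53.5 cos 45.4° = 37.57 m/s (constant).
|v_y| at impact = √((38.09)² + 2×10×26.0) = 44.39 m/s.
Speed = √(37.57² + 44.39²) = 58.2 m/s; angle = arctan(44.39/37.57) = 49.8° below horizontal.

58.2 m/s at 49.8° below the horizontal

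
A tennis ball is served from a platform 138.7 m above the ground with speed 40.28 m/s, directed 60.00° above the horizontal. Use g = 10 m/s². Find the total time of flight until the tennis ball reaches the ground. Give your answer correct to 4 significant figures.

9.806 s

Vertical component: v_y = 40.28 sin 60.00° = 34.884 m/s.
Taking up as positive with launch at y = 138.7 m, landing at y = 0: 0 = 138.7 + 34.884 t − ½(10) t².
Solving 5.000 t² − 34.884 t − 138.7 = 0 gives t = [34.884 + √(34.884² + 4·5.000·138.7)] / 10.00 = 9.806 s.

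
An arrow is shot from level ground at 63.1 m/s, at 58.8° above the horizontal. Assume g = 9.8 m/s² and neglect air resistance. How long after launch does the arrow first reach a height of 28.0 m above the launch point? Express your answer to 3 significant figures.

v_y0 = 63.1 sin 58.8° = 53.97 m/s.
Set y = v_y0 t − ½ g t² = 28.0: 4.900 t² − 53.97 t + 28.0 = 0.
t = [53.97 ± √(2913 − 548.8)] / 9.8 = (53.97 ± 48.62) / 9.8, giving t = 0.546 s or t = 10.5 s.
The arrow is on the way up at the first time, so t = 0.546 s.

0.546 s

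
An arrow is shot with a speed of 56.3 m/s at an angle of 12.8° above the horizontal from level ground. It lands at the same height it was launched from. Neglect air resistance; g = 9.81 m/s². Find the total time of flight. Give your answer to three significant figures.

Vertical component: v_y = 56.3 sin 12.8° = 12.47 m/s.
For a projectile landing at launch height, time of flight is t = 2 v_y / g = 2 × 12.47 / 9.81 = 2.54 s.

2.54 s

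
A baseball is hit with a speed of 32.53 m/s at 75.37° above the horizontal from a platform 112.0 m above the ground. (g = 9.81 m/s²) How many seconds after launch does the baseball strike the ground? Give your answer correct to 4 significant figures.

8.964 s

Vertical component: v_y = 32.53 sin 75.37° = 31.475 m/s.
Taking up as positive with launch at y = 112.0 m, landing at y = 0: 0 = 112.0 + 31.475 t − ½(9.81) t².
Solving 4.905 t² − 31.475 t − 112.0 = 0 gives t = [31.475 + √(31.475² + 4·4.905·112.0)] / 9.810 = 8.964 s.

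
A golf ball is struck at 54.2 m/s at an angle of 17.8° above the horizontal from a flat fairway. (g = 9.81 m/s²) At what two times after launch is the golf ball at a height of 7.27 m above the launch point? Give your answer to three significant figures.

0.518 s and 2.86 s

v_y0 = 54.2 sin 17.8° = 16.57 m/s.
Set y = v_y0 t − ½ g t² = 7.27: 4.905 t² − 16.57 t + 7.27 = 0.
t = [16.57 ± √(274.6 − 142.6)] / 9.81 = (16.57 ± 11.49) / 9.81, giving t = 0.518 s or t = 2.86 s.
So the golf ball is at 7.27 m at t = 0.518 s (rising) and t = 2.86 s (falling).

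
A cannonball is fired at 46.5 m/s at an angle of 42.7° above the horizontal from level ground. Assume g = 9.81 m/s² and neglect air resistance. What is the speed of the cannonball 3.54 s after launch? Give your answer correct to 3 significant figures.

34.3 m/s

v_x = 46.5 cos 42.7° = 34.17 m/s (constant).
v_y(t) = 46.5 sin 42.7° − g t = 31.53 − 9.81 × 3.54 = -3.197 m/s.
Speed = √(v_x² + v_y²) = √(1168 + 10.22) = 34.3 m/s.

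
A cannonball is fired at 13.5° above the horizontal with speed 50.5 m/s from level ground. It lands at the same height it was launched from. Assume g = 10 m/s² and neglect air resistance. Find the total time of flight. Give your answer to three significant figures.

2.36 s

Vertical component: v_y = 50.5 sin 13.5° = 11.79 m/s.
For a projectile landing at launch height, time of flight is t = 2 v_y / g = 2 × 11.79 / 10 = 2.36 s.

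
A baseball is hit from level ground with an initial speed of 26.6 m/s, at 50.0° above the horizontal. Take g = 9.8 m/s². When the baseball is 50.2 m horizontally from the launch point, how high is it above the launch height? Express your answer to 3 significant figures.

17.6 m

v_x = 26.6 cos 50.0° = 17.10 m/s, v_y0 = 26.6 sin 50.0° = 20.38 m/s.
Time to reach x = 50.2 m: t = x / v_x = 50.2 / 17.10 = 2.936 s.
y = v_y0 t − ½ g t² = 20.38×2.936 − 4.900×2.936² = 17.6 m.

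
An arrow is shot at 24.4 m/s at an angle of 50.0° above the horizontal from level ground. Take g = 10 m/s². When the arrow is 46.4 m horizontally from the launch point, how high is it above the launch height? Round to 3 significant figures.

v_x = 24.4 cos 50.0° = 15.68 m/s, v_y0 = 24.4 sin 50.0° = 18.69 m/s.
Time to reach x = 46.4 m: t = x / v_x = 46.4 / 15.68 = 2.959 s.
y = v_y0 t − ½ g t² = 18.69×2.959 − 5.000×2.959² = 11.5 m.

11.5 m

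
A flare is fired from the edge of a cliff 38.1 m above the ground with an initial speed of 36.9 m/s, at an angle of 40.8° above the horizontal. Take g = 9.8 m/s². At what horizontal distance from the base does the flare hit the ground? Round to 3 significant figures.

Components: v_x = 36.9 cos 40.8° = 27.93 m/s, v_y = 36.9 sin 40.8° = 24.11 m/s.
Vertical: 0 = 38.1 + 24.11 t − ½(9.8) t² ⇒ 4.900 t² − 24.11 t − 38.1 = 0.
t = [24.11 + √(581.3 + 746.8)] / 9.800 = 6.179 s.
Horizontal: R = v_x · t = 27.93 × 6.179 = 173 m.

173 m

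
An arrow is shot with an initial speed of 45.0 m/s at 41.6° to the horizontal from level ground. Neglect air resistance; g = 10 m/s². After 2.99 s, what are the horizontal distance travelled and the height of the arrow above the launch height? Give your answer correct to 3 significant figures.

x = 101 m, y = 44.6 m

v_x = 45.0 cos 41.6° = 33.65 m/s; v_y0 = 45.0 sin 41.6° = 29.88 m/s.
x = v_x t = 33.65 × 2.99 = 101 m.
y = v_y0 t − ½ g t² = 29.88×2.99 − 5.000×2.99² = 44.6 m.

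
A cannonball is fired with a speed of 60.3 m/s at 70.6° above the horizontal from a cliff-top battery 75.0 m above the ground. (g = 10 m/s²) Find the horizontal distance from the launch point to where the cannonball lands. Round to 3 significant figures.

Components: v_x = 60.3 cos 70.6° = 20.03 m/s, v_y = 60.3 sin 70.6° = 56.88 m/s.
Vertical: 0 = 75.0 + 56.88 t − ½(10) t² ⇒ 5.000 t² − 56.88 t − 75.0 = 0.
t = [56.88 + √(3235 + 1500)] / 10.00 = 12.57 s.
Horizontal: R = v_x · t = 20.03 × 12.57 = 252 m.

252 m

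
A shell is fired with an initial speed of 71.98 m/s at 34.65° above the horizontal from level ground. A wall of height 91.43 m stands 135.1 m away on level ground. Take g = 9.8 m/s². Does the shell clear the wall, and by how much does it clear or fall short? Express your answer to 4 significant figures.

No — it falls 23.56 m short of clearing the wall.

v_x = 71.98 cos 34.65° = 59.214 m/s; v_y0 = 71.98 sin 34.65° = 40.925 m/s.
Time to reach the wall: t = 135.1 / 59.214 = 2.2816 s.
Height at that point: y = 40.925×2.2816 − 4.900×2.2816² = 67.867 m.
That is 91.43 − 67.867 = 23.56 m below the top of the wall, so the shell does not clear it.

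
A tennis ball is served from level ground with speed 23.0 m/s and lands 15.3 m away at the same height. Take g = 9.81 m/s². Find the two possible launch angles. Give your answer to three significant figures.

8.24° and 81.8°

Level-ground range: R = v₀² sin(2θ)/g ⇒ sin 2θ = R g / v₀² = 15.3×9.81/23.0² = 0.2837.
2θ = arcsin(0.2837) = 16.48° or 180° − 16.48° = 163.52°.
So θ = 8.24° or θ = 81.8°.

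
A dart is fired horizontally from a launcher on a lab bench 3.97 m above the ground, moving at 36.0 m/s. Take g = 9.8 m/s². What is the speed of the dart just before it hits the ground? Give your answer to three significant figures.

37.1 m/s

Fall time: t = √(2 × 3.97 / 9.8) = 0.9001 s.
At impact: v_x = 36.0 m/s (unchanged), v_y = g t = 9.8 × 0.9001 = 8.821 m/s.
Speed = √(v_x² + v_y²) = √(1296 + 77.81) = 37.1 m/s.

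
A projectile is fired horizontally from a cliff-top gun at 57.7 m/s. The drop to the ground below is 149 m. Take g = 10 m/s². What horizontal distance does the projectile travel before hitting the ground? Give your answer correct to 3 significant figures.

Initial vertical velocity is zero, so the fall time comes from h = ½ g t²: t = √(2 × 149 / 10) = 5.459 s.
Horizontal motion is uniform at 57.7 m/s, so x = 57.7 × 5.459 = 315 m.

315 m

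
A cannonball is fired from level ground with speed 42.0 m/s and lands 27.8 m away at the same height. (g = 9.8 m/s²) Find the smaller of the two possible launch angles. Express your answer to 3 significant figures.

Level-ground range: R = v₀² sin(2θ)/g ⇒ sin 2θ = R g / v₀² = 27.8×9.8/42.0² = 0.1544.
2θ = arcsin(0.1544) = 8.882° or 180° − 8.882° = 171.118°.
So θ = 4.44° or θ = 85.6°.

4.44°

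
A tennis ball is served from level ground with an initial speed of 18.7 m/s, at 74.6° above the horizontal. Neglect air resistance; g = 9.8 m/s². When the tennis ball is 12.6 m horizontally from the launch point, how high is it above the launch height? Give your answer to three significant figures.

14.2 m

v_x = 18.7 cos 74.6° = 4.966 m/s, v_y0 = 18.7 sin 74.6° = 18.03 m/s.
Time to reach x = 12.6 m: t = x / v_x = 12.6 / 4.966 = 2.537 s.
y = v_y0 t − ½ g t² = 18.03×2.537 − 4.900×2.537² = 14.2 m.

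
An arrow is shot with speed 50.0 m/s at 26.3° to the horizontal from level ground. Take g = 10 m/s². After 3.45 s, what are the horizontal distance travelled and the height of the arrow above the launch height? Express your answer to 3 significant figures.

v_x = 50.0 cos 26.3° = 44.82 m/s; v_y0 = 50.0 sin 26.3° = 22.15 m/s.
x = v_x t = 44.82 × 3.45 = 155 m.
y = v_y0 t − ½ g t² = 22.15×3.45 − 5.000×3.45² = 16.9 m.

x = 155 m, y = 16.9 m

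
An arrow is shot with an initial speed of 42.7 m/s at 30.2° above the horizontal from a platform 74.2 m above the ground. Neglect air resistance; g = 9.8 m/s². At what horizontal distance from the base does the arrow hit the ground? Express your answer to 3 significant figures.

Components: v_x = 42.7 cos 30.2° = 36.90 m/s, v_y = 42.7 sin 30.2° = 21.48 m/s.
Vertical: 0 = 74.2 + 21.48 t − ½(9.8) t² ⇒ 4.900 t² − 21.48 t − 74.2 = 0.
t = [21.48 + √(461.4 + 1454)] / 9.800 = 6.658 s.
Horizontal: R = v_x · t = 36.90 × 6.658 = 246 m.

246 m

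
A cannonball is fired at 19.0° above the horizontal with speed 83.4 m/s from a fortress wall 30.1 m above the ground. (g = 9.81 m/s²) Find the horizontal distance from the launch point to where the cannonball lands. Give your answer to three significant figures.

Components: v_x = 83.4 cos 19.0° = 78.86 m/s, v_y = 83.4 sin 19.0° = 27.15 m/s.
Vertical: 0 = 30.1 + 27.15 t − ½(9.81) t² ⇒ 4.905 t² − 27.15 t − 30.1 = 0.
t = [27.15 + √(737.1 + 590.6)] / 9.810 = 6.482 s.
Horizontal: R = v_x · t = 78.86 × 6.482 = 511 m.

511 m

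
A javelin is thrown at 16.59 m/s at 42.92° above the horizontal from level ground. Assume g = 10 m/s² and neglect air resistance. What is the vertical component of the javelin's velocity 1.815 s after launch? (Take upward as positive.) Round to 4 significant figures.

-6.853 m/s

Initial vertical component: v_y0 = 16.59 sin 42.92° = 11.297 m/s.
v_y(t) = v_y0 − g t = 11.297 − 10 × 1.815 = -6.853 m/s.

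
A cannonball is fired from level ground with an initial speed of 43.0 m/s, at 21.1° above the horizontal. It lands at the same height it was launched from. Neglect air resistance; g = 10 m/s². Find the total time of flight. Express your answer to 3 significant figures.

3.10 s

Vertical component: v_y = 43.0 sin 21.1° = 15.48 m/s.
For a projectile landing at launch height, time of flight is t = 2 v_y / g = 2 × 15.48 / 10 = 3.10 s.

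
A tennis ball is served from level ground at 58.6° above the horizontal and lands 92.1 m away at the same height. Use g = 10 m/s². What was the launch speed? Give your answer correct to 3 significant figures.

32.2 m/s

On level ground, R = v₀² sin(2θ) / g, so v₀ = √(R g / sin 2θ).
sin(2 × 58.6°) = 0.8894.
v₀ = √(92.1 × 10 / 0.8894) = √1036 = 32.2 m/s.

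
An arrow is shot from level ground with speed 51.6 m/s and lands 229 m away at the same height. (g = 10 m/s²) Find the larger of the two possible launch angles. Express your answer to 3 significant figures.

Level-ground range: R = v₀² sin(2θ)/g ⇒ sin 2θ = R g / v₀² = 229×10/51.6² = 0.8601.
2θ = arcsin(0.8601) = 59.33° or 180° − 59.33° = 120.67°.
So θ = 29.7° or θ = 60.3°.

60.3°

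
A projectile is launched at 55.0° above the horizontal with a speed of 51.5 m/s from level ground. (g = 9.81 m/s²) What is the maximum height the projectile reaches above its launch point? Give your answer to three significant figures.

Vertical component of launch velocity: v_y = 51.5 sin 55.0° = 42.19 m/s.
At the highest point the vertical velocity is zero, so v_y² = 2 g h_max.
h_max = (42.19)² / (2 × 9.81) = 1780 / 19.62 = 90.7 m.

90.7 m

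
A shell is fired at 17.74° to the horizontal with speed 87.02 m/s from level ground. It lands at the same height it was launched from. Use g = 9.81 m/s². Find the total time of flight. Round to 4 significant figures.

Vertical component: v_y = 87.02 sin 17.74° = 26.515 m/s.
For a projectile landing at launch height, time of flight is t = 2 v_y / g = 2 × 26.515 / 9.81 = 5.406 s.

5.406 s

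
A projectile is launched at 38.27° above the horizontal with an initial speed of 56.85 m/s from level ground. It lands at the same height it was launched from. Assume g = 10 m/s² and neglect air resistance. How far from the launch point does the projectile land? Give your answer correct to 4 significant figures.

314.3 m

Components: v_x = 56.85 cos 38.27° = 44.633 m/s, v_y = 56.85 sin 38.27° = 35.211 m/s.
Time of flight (same landing height): t = 2 v_y / g = 2 × 35.211 / 10 = 7.0422 s.
Range: R = v_x · t = 44.633 × 7.0422 = 314.3 m.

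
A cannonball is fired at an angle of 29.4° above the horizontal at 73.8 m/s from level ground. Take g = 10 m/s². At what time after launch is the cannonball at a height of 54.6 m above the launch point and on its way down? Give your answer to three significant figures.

v_y0 = 73.8 sin 29.4° = 36.23 m/s.
Set y = v_y0 t − ½ g t² = 54.6: 5.000 t² − 36.23 t + 54.6 = 0.
t = [36.23 ± √(1313 − 1092)] / 10 = (36.23 ± 14.87) / 10, giving t = 2.14 s or t = 5.11 s.
On the way down corresponds to the larger root: t = 5.11 s.

5.11 s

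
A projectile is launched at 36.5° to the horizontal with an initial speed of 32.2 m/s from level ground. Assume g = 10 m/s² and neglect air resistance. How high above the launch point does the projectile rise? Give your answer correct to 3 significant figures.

18.3 m

Vertical component of launch velocity: v_y = 32.2 sin 36.5° = 19.15 m/s.
At the highest point the vertical velocity is zero, so v_y² = 2 g h_max.
h_max = (19.15)² / (2 × 10) = 366.7 / 20.00 = 18.3 m.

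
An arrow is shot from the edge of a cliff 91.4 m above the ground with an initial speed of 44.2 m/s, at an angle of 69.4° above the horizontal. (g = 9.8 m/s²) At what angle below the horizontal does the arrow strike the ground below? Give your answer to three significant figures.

v_x = 44.2 cos 69.4° = 15.55 m/s.
At impact |v_y| = √(v_y0² + 2 g h) = √(41.37² + 2×9.8×91.4) = 59.19 m/s.
Angle below horizontal = arctan(|v_y| / v_x) = arctan(59.19 / 15.55) = 75.3°.

75.3°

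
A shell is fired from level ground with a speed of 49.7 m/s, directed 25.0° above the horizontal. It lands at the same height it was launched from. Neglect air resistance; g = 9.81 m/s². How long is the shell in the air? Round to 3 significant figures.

4.28 s

Vertical component: v_y = 49.7 sin 25.0° = 21.00 m/s.
For a projectile landing at launch height, time of flight is t = 2 v_y / g = 2 × 21.00 / 9.81 = 4.28 s.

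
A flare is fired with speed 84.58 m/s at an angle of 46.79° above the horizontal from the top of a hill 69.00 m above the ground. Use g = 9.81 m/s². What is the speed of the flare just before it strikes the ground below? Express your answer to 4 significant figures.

v_x = 84.58 cos 46.79° = 57.910 m/s is unchanged throughout.
For the vertical component, v_y² = v_y0² + 2 g h = (61.646)² + 2×9.81×69.00 = 5154.0, so |v_y| = 71.791 m/s.
Impact speed = √(v_x² + v_y²) = √(3353.6 + 5154.0) = 92.24 m/s.

92.24 m/s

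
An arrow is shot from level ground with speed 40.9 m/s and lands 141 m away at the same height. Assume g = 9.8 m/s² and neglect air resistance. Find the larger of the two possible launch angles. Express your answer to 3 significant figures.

Level-ground range: R = v₀² sin(2θ)/g ⇒ sin 2θ = R g / v₀² = 141×9.8/40.9² = 0.8260.
2θ = arcsin(0.8260) = 55.69° or 180° − 55.69° = 124.31°.
So θ = 27.8° or θ = 62.2°.

62.2°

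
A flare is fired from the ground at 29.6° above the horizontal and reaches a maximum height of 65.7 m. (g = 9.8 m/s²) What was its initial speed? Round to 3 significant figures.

At maximum height v_y = 0, so (v₀ sin θ)² = 2 g H.
v₀ sin 29.6° = √(2 × 9.8 × 65.7) = 35.88 m/s.
v₀ = 35.88 / sin 29.6° = 35.88 / 0.4939 = 72.6 m/s.

72.6 m/s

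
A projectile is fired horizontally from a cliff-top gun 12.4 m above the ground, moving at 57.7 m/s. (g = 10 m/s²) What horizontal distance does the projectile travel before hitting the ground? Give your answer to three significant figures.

Initial vertical velocity is zero, so the fall time comes from h = ½ g t²: t = √(2 × 12.4 / 10) = 1.575 s.
Horizontal motion is uniform at 57.7 m/s, so x = 57.7 × 1.575 = 90.9 m.

90.9 m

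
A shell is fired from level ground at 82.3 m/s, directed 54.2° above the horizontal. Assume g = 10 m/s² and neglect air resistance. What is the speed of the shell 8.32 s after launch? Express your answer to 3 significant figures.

50.9 m/s

v_x = 82.3 cos 54.2° = 48.14 m/s (constant).
v_y(t) = 82.3 sin 54.2° − g t = 66.75 − 10 × 8.32 = -16.45 m/s.
Speed = √(v_x² + v_y²) = √(2317 + 270.6) = 50.9 m/s.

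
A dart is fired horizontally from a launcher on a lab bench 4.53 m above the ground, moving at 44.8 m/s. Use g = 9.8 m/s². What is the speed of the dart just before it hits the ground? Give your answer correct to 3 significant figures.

Fall time: t = √(2 × 4.53 / 9.8) = 0.9615 s.
At impact: v_x = 44.8 m/s (unchanged), v_y = g t = 9.8 × 0.9615 = 9.423 m/s.
Speed = √(v_x² + v_y²) = √(2007 + 88.79) = 45.8 m/s.

45.8 m/s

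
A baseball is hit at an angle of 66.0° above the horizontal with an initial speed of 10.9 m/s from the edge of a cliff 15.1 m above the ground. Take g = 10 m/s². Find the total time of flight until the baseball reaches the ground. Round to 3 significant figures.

3.00 s

Vertical component: v_y = 10.9 sin 66.0° = 9.958 m/s.
Taking up as positive with launch at y = 15.1 m, landing at y = 0: 0 = 15.1 + 9.958 t − ½(10) t².
Solving 5.000 t² − 9.958 t − 15.1 = 0 gives t = [9.958 + √(9.958² + 4·5.000·15.1)] / 10.00 = 3.00 s.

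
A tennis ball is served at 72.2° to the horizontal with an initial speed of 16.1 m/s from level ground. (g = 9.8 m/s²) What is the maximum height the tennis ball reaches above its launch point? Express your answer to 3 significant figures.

Vertical component of launch velocity: v_y = 16.1 sin 72.2° = 15.33 m/s.
At the highest point the vertical velocity is zero, so v_y² = 2 g h_max.
h_max = (15.33)² / (2 × 9.8) = 235.0 / 19.60 = 12.0 m.

12.0 m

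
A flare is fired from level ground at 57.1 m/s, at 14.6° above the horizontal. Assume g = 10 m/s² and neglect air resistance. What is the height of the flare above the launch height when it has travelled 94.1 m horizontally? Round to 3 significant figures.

v_x = 57.1 cos 14.6° = 55.26 m/s, v_y0 = 57.1 sin 14.6° = 14.39 m/s.
Time to reach x = 94.1 m: t = x / v_x = 94.1 / 55.26 = 1.703 s.
y = v_y0 t − ½ g t² = 14.39×1.703 − 5.000×1.703² = 10.0 m.

10.0 m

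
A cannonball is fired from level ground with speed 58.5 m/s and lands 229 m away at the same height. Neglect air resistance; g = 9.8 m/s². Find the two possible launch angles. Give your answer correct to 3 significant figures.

20.5° and 69.5°

Level-ground range: R = v₀² sin(2θ)/g ⇒ sin 2θ = R g / v₀² = 229×9.8/58.5² = 0.6558.
2θ = arcsin(0.6558) = 40.98° or 180° − 40.98° = 139.02°.
So θ = 20.5° or θ = 69.5°.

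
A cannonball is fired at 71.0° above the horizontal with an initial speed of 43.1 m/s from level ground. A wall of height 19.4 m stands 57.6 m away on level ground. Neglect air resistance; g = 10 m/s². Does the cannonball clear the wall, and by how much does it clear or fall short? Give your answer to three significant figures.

Yes — it clears the wall by 63.6 m.

v_x = 43.1 cos 71.0° = 14.03 m/s; v_y0 = 43.1 sin 71.0° = 40.75 m/s.
Time to reach the wall: t = 57.6 / 14.03 = 4.105 s.
Height at that point: y = 40.75×4.105 − 5.000×4.105² = 83.02 m.
That is 83.02 − 19.4 = 63.6 m above the top of the wall, so the cannonball clears it.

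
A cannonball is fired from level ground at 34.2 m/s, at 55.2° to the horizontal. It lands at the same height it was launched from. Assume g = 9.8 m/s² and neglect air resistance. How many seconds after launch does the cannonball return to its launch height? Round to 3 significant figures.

Vertical component: v_y = 34.2 sin 55.2° = 28.08 m/s.
For a projectile landing at launch height, time of flight is t = 2 v_y / g = 2 × 28.08 / 9.8 = 5.73 s.

5.73 s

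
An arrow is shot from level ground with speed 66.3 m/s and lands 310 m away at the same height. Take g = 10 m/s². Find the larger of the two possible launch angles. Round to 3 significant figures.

Level-ground range: R = v₀² sin(2θ)/g ⇒ sin 2θ = R g / v₀² = 310×10/66.3² = 0.7052.
2θ = arcsin(0.7052) = 44.85° or 180° − 44.85° = 135.15°.
So θ = 22.4° or θ = 67.6°.

67.6°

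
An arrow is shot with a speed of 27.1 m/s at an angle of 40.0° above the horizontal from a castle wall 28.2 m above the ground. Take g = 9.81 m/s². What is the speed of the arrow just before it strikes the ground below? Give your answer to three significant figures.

35.9 m/s

v_x = 27.1 cos 40.0° = 20.76 m/s is unchanged throughout.
For the vertical component, v_y² = v_y0² + 2 g h = (17.42)² + 2×9.81×28.2 = 856.7, so |v_y| = 29.27 m/s.
Impact speed = √(v_x² + v_y²) = √(431.0 + 856.7) = 35.9 m/s.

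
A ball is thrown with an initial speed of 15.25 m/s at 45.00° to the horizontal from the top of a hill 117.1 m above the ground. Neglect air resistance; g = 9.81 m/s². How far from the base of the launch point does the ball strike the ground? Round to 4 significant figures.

Components: v_x = 15.25 cos 45.00° = 10.783 m/s, v_y = 15.25 sin 45.00° = 10.783 m/s.
Vertical: 0 = 117.1 + 10.783 t − ½(9.81) t² ⇒ 4.905 t² − 10.783 t − 117.1 = 0.
t = [10.783 + √(116.27 + 2297.5)] / 9.810 = 6.1074 s.
Horizontal: R = v_x · t = 10.783 × 6.1074 = 65.86 m.

65.86 m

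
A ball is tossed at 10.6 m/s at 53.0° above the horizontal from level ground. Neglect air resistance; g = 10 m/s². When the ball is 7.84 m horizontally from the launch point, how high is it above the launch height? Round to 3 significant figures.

v_x = 10.6 cos 53.0° = 6.379 m/s, v_y0 = 10.6 sin 53.0° = 8.466 m/s.
Time to reach x = 7.84 m: t = x / v_x = 7.84 / 6.379 = 1.229 s.
y = v_y0 t − ½ g t² = 8.466×1.229 − 5.000×1.229² = 2.85 m.

2.85 m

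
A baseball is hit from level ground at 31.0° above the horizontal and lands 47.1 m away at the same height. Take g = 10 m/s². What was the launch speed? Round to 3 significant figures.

23.1 m/s

On level ground, R = v₀² sin(2θ) / g, so v₀ = √(R g / sin 2θ).
sin(2 × 31.0°) = 0.8829.
v₀ = √(47.1 × 10 / 0.8829) = √533.5 = 23.1 m/s.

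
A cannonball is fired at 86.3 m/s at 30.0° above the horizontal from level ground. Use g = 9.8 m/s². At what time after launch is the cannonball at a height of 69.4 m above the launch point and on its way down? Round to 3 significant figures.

v_y0 = 86.3 sin 30.0° = 43.15 m/s.
Set y = v_y0 t − ½ g t² = 69.4: 4.900 t² − 43.15 t + 69.4 = 0.
t = [43.15 ± √(1862 − 1360)] / 9.8 = (43.15 ± 22.41) / 9.8, giving t = 2.12 s or t = 6.69 s.
On the way down corresponds to the larger root: t = 6.69 s.

6.69 s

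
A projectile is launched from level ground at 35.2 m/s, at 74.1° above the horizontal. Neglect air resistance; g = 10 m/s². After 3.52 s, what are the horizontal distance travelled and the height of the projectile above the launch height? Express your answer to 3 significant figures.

x = 33.9 m, y = 57.2 m

v_x = 35.2 cos 74.1° = 9.643 m/s; v_y0 = 35.2 sin 74.1° = 33.85 m/s.
x = v_x t = 9.643 × 3.52 = 33.9 m.
y = v_y0 t − ½ g t² = 33.85×3.52 − 5.000×3.52² = 57.2 m.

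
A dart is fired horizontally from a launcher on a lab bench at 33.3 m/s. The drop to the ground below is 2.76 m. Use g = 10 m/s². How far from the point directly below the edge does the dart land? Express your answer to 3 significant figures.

Initial vertical velocity is zero, so the fall time comes from h = ½ g t²: t = √(2 × 2.76 / 10) = 0.7430 s.
Horizontal motion is uniform at 33.3 m/s, so x = 33.3 × 0.7430 = 24.7 m.

24.7 m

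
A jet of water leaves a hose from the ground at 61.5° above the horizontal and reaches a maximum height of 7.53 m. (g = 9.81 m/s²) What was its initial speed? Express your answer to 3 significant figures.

13.8 m/s

At maximum height v_y = 0, so (v₀ sin θ)² = 2 g H.
v₀ sin 61.5° = √(2 × 9.81 × 7.53) = 12.15 m/s.
v₀ = 12.15 / sin 61.5° = 12.15 / 0.8788 = 13.8 m/s.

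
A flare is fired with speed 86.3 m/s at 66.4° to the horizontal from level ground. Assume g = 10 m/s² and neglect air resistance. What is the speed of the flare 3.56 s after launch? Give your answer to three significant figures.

55.5 m/s

v_x = 86.3 cos 66.4° = 34.55 m/s (constant).
v_y(t) = 86.3 sin 66.4° − g t = 79.08 − 10 × 3.56 = 43.48 m/s.
Speed = √(v_x² + v_y²) = √(1194 + 1891) = 55.5 m/s.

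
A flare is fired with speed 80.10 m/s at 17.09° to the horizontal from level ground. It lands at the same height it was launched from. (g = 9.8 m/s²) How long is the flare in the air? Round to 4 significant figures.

4.804 s

Vertical component: v_y = 80.10 sin 17.09° = 23.539 m/s.
For a projectile landing at launch height, time of flight is t = 2 v_y / g = 2 × 23.539 / 9.8 = 4.804 s.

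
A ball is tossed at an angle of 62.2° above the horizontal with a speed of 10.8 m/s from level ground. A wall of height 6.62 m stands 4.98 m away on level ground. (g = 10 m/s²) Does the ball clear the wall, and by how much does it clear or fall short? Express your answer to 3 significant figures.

No — it falls 2.06 m short of clearing the wall.

v_x = 10.8 cos 62.2° = 5.037 m/s; v_y0 = 10.8 sin 62.2° = 9.553 m/s.
Time to reach the wall: t = 4.98 / 5.037 = 0.9887 s.
Height at that point: y = 9.553×0.9887 − 5.000×0.9887² = 4.557 m.
That is 6.62 − 4.557 = 2.06 m below the top of the wall, so the ball does not clear it.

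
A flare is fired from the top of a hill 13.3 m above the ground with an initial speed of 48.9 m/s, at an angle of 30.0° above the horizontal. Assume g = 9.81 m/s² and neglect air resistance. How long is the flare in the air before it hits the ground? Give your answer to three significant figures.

5.48 s

Vertical component: v_y = 48.9 sin 30.0° = 24.45 m/s.
Taking up as positive with launch at y = 13.3 m, landing at y = 0: 0 = 13.3 + 24.45 t − ½(9.81) t².
Solving 4.905 t² − 24.45 t − 13.3 = 0 gives t = [24.45 + √(24.45² + 4·4.905·13.3)] / 9.810 = 5.48 s.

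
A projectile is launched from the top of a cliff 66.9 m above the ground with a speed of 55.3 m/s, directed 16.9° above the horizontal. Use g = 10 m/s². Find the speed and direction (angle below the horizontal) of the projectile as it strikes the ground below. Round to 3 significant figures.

v_x = 55.3 cos 16.9° = 52.91 m/s (constant).
|v_y| at impact = √((16.08)² + 2×10×66.9) = 39.96 m/s.
Speed = √(52.91² + 39.96²) = 66.3 m/s; angle = arctan(39.96/52.91) = 37.1° below horizontal.

66.3 m/s at 37.1° below the horizontal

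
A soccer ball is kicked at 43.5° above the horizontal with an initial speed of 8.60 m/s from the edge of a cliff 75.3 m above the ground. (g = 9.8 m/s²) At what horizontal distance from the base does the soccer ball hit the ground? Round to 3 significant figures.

28.5 m

Components: v_x = 8.60 cos 43.5° = 6.238 m/s, v_y = 8.60 sin 43.5° = 5.920 m/s.
Vertical: 0 = 75.3 + 5.920 t − ½(9.8) t² ⇒ 4.900 t² − 5.920 t − 75.3 = 0.
t = [5.920 + √(35.05 + 1476)] / 9.800 = 4.571 s.
Horizontal: R = v_x · t = 6.238 × 4.571 = 28.5 m.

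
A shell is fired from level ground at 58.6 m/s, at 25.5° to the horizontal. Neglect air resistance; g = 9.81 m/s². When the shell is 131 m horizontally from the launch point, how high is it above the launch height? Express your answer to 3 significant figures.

32.4 m

v_x = 58.6 cos 25.5° = 52.89 m/s, v_y0 = 58.6 sin 25.5° = 25.23 m/s.
Time to reach x = 131 m: t = x / v_x = 131 / 52.89 = 2.477 s.
y = v_y0 t − ½ g t² = 25.23×2.477 − 4.905×2.477² = 32.4 m.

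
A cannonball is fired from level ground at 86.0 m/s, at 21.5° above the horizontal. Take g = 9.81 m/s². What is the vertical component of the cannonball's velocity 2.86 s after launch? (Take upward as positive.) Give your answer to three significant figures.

Initial vertical component: v_y0 = 86.0 sin 21.5° = 31.52 m/s.
v_y(t) = v_y0 − g t = 31.52 − 9.81 × 2.86 = 3.46 m/s.

3.46 m/s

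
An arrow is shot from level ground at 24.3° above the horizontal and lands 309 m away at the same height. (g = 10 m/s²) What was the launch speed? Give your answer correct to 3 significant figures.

64.2 m/s

On level ground, R = v₀² sin(2θ) / g, so v₀ = √(R g / sin 2θ).
sin(2 × 24.3°) = 0.7501.
v₀ = √(309 × 10 / 0.7501) = √4119 = 64.2 m/s.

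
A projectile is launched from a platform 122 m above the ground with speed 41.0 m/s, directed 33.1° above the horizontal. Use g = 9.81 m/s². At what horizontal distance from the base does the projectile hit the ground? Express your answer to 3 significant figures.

Components: v_x = 41.0 cos 33.1° = 34.35 m/s, v_y = 41.0 sin 33.1° = 22.39 m/s.
Vertical: 0 = 122 + 22.39 t − ½(9.81) t² ⇒ 4.905 t² − 22.39 t − 122 = 0.
t = [22.39 + √(501.3 + 2394)] / 9.810 = 7.767 s.
Horizontal: R = v_x · t = 34.35 × 7.767 = 267 m.

267 m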